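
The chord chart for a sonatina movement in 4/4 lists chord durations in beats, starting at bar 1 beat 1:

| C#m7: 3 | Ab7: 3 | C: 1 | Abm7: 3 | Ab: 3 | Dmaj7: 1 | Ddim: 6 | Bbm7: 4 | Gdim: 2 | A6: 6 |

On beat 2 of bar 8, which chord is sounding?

A6

Beat 2 of bar 8 is beat (8−1)×4 + 2 = 30 overall.
Running totals: C#m7 ends at 3, Ab7 ends at 6, C ends at 7, Abm7 ends at 10, Ab ends at 13, Dmaj7 ends at 14, Ddim ends at 20, Bbm7 ends at 24, Gdim ends at 26, A6 ends at 32.
Beat 30 falls within A6.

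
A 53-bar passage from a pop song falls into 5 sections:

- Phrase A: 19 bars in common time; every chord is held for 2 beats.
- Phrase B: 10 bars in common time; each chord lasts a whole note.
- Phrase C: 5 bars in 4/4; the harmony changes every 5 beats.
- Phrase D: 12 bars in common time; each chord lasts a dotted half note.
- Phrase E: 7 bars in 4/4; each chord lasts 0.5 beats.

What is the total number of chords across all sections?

A: 19 bars × 4 beats = 76 beats; 2 beats/chord → 38 chords.
B: 10 bars × 4 beats = 40 beats; 4 beats/chord → 10 chords.
C: 5 bars × 4 beats = 20 beats; 5 beats/chord → 4 chords.
D: 12 bars × 4 beats = 48 beats; 3 beats/chord → 16 chords.
E: 7 bars × 4 beats = 28 beats; 0.5 beats/chord → 56 chords.
Total: 38 + 10 + 4 + 16 + 56 = 124.

124 chords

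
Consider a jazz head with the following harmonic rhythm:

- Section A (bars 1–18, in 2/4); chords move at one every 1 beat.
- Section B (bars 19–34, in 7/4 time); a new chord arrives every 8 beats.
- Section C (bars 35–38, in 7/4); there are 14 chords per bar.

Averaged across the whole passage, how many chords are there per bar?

53/19 chords per bar

A: 18 bars of 2 beats is 36 beats; at 1 beat each that's 36 chords.
B: 16 bars of 7 beats is 112 beats; at 8 beats each that's 14 chords.
C: 4 bars of 7 beats is 28 beats; at 0.5 beats each that's 56 chords.
Overall: 106 chords over 38 bars → 106/38 = 53/19 chords per bar.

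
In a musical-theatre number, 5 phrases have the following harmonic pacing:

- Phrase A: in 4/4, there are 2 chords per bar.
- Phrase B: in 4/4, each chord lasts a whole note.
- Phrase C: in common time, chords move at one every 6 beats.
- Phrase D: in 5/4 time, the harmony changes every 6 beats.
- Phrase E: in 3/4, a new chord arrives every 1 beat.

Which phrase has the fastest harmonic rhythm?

Phrase E

A: 4/2 = 2 chords/bar.
B: 4/4 = 1 chord/bar.
C: 4/6 = 2/3 chords/bar.
D: 5/6 = 5/6 chords/bar.
E: 3/1 = 3 chords/bar.
Fastest is E at 3 chords/bar.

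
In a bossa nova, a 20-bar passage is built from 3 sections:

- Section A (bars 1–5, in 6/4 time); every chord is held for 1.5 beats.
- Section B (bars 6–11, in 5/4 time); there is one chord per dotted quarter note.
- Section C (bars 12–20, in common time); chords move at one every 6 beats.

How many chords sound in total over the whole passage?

A: 5·6 = 30 beats, 30/1.5 = 20 chords.
B: 6·5 = 30 beats, 30/1.5 = 20 chords.
C: 9·4 = 36 beats, 36/6 = 6 chords.
Total: 20 + 20 + 6 = 46.

46 chords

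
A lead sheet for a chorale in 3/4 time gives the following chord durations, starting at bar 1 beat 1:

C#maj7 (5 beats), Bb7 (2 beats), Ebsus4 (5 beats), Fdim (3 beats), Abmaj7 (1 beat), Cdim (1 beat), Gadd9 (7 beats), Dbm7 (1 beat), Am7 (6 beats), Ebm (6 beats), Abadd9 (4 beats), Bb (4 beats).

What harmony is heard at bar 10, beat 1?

Beat 1 of bar 10 is beat (10−1)×3 + 1 = 28 overall.
Running totals: C#maj7 ends at 5, Bb7 ends at 7, Ebsus4 ends at 12, Fdim ends at 15, Abmaj7 ends at 16, Cdim ends at 17, Gadd9 ends at 24, Dbm7 ends at 25, Am7 ends at 31.
Beat 28 falls within Am7.

Am7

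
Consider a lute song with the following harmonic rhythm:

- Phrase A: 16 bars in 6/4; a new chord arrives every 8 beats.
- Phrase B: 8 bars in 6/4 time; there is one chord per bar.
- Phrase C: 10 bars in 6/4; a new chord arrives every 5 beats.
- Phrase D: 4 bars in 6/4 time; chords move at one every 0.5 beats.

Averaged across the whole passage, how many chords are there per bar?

40/19 chords per bar

A: 16 bars of 6 beats is 96 beats; at 8 beats each that's 12 chords.
B: 8 bars of 6 beats is 48 beats; at 6 beats each that's 8 chords.
C: 10 bars of 6 beats is 60 beats; at 5 beats each that's 12 chords.
D: 4 bars of 6 beats is 24 beats; at 0.5 beats each that's 48 chords.
Overall: 80 chords over 38 bars → 80/38 = 40/19 chords per bar.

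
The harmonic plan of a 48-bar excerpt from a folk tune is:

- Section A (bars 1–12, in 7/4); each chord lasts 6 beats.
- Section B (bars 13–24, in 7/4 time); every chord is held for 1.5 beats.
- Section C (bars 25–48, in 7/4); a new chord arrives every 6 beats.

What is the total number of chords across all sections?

98 chords

A has 84 beats and chords last 6 each, so 14 chords.
B has 84 beats and chords last 1.5 each, so 56 chords.
C has 168 beats and chords last 6 each, so 28 chords.
Total: 14 + 56 + 28 = 98.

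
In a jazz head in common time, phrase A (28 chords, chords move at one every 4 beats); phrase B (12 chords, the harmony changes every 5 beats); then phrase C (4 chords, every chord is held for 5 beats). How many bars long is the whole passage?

48 bars

A: 28 × 4 = 112 beats = 28 bars.
B: 12 × 5 = 60 beats = 15 bars.
C: 4 × 5 = 20 beats = 5 bars.
Total: 28 + 15 + 5 = 48 bars.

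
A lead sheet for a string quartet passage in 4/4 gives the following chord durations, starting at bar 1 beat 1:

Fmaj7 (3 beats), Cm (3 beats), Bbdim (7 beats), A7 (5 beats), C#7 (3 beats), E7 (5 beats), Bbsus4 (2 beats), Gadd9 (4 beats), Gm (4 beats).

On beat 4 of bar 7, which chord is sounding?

Beat 4 of bar 7 is beat (7−1)×4 + 4 = 28 overall.
Running totals: Fmaj7 ends at 3, Cm ends at 6, Bbdim ends at 13, A7 ends at 18, C#7 ends at 21, E7 ends at 26, Bbsus4 ends at 28.
Beat 28 falls within Bbsus4.

Bbsus4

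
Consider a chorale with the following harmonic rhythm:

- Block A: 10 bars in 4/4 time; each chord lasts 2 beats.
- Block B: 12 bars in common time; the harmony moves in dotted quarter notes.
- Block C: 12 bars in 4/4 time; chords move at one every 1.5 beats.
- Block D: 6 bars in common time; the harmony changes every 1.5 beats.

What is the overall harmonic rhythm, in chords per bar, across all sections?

A: 10 × 4 = 40 beats ÷ 2 = 20 chords.
B: 12 × 4 = 48 beats ÷ 1.5 = 32 chords.
C: 12 × 4 = 48 beats ÷ 1.5 = 32 chords.
D: 6 × 4 = 24 beats ÷ 1.5 = 16 chords.
Overall: 100 chords over 40 bars → 100/40 = 2.5 chords per bar.

2.5 chords per bar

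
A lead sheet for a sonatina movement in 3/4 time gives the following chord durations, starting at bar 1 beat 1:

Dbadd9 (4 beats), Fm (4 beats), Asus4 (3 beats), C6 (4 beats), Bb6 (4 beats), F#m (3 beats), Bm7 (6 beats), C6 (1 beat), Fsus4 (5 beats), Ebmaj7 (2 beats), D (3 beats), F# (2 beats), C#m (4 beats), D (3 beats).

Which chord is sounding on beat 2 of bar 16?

Beat 2 of bar 16 is beat (16−1)×3 + 2 = 47 overall.
Running totals: Dbadd9 ends at 4, Fm ends at 8, Asus4 ends at 11, C6 ends at 15, Bb6 ends at 19, F#m ends at 22, Bm7 ends at 28, C6 ends at 29, Fsus4 ends at 34, Ebmaj7 ends at 36, D ends at 39, F# ends at 41, C#m ends at 45, D ends at 48.
Beat 47 falls within D.

D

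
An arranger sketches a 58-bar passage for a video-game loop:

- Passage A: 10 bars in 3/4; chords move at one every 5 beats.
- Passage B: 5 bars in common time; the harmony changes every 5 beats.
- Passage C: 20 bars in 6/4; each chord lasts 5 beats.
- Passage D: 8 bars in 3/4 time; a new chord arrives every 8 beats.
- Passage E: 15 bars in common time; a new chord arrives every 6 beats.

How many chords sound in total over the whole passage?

47 chords

A: 10·3 = 30 beats, 30/5 = 6 chords.
B: 5·4 = 20 beats, 20/5 = 4 chords.
C: 20·6 = 120 beats, 120/5 = 24 chords.
D: 8·3 = 24 beats, 24/8 = 3 chords.
E: 15·4 = 60 beats, 60/6 = 10 chords.
Total: 6 + 4 + 24 + 3 + 10 = 47.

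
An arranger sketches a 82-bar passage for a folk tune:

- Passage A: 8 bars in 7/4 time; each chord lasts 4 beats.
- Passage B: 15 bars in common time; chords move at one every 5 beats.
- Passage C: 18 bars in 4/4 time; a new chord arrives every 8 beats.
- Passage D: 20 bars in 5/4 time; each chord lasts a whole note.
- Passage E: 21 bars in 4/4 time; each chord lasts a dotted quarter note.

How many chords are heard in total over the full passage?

116 chords

A: 8 bars × 7 beats = 56 beats; 4 beats/chord → 14 chords.
B: 15 bars × 4 beats = 60 beats; 5 beats/chord → 12 chords.
C: 18 bars × 4 beats = 72 beats; 8 beats/chord → 9 chords.
D: 20 bars × 5 beats = 100 beats; 4 beats/chord → 25 chords.
E: 21 bars × 4 beats = 84 beats; 1.5 beats/chord → 56 chords.
Total: 14 + 12 + 9 + 25 + 56 = 116.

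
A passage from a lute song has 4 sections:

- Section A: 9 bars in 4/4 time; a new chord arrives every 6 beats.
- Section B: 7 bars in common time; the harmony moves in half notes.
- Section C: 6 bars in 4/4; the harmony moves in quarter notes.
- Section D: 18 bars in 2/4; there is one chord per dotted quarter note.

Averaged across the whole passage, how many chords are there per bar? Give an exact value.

1.7 chords per bar

A: 9 × 4 = 36 beats ÷ 6 = 6 chords.
B: 7 × 4 = 28 beats ÷ 2 = 14 chords.
C: 6 × 4 = 24 beats ÷ 1 = 24 chords.
D: 18 × 2 = 36 beats ÷ 1.5 = 24 chords.
Overall: 68 chords over 40 bars → 68/40 = 1.7 chords per bar.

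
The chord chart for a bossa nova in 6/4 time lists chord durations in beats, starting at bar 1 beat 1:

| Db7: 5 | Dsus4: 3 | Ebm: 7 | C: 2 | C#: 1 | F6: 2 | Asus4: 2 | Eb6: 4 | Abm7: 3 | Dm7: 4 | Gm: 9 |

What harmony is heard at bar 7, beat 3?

Beat 3 of bar 7 is beat (7−1)×6 + 3 = 39 overall.
Running totals: Db7 ends at 5, Dsus4 ends at 8, Ebm ends at 15, C ends at 17, C# ends at 18, F6 ends at 20, Asus4 ends at 22, Eb6 ends at 26, Abm7 ends at 29, Dm7 ends at 33, Gm ends at 42.
Beat 39 falls within Gm.

Gm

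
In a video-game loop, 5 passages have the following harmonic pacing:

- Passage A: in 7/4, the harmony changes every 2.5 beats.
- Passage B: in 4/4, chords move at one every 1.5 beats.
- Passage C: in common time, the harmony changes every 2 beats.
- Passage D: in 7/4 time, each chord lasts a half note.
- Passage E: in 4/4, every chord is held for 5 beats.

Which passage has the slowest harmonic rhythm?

A: each chord is 2.5 beats in 7/4, so 2.8 per bar.
B: each chord is 1.5 beats in 4/4, so 8/3 per bar.
C: each chord is 2 beats in 4/4, so 2 per bar.
D: each chord is 2 beats in 7/4, so 3.5 per bar.
E: each chord is 5 beats in 4/4, so 0.8 per bar.
Slowest is E at 0.8 chords/bar.

Passage E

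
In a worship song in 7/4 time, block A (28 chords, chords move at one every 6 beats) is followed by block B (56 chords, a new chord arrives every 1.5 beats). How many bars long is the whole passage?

A: 28 × 6 = 168 beats = 24 bars.
B: 56 × 1.5 = 84 beats = 12 bars.
Total: 24 + 12 = 36 bars.

36 bars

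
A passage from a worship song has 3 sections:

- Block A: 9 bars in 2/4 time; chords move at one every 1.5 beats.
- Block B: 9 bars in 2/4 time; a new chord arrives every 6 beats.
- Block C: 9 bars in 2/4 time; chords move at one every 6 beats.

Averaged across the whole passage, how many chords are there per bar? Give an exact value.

2/3 chords per bar

A: 9 bars of 2 beats is 18 beats; at 1.5 beats each that's 12 chords.
B: 9 bars of 2 beats is 18 beats; at 6 beats each that's 3 chords.
C: 9 bars of 2 beats is 18 beats; at 6 beats each that's 3 chords.
Overall: 18 chords over 27 bars → 18/27 = 2/3 chords per bar.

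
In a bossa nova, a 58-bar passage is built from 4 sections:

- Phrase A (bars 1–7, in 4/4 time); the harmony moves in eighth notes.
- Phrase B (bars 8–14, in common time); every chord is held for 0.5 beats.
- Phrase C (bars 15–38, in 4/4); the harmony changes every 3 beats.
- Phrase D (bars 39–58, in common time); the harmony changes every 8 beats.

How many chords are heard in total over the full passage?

154 chords

A has 28 beats and chords last 0.5 each, so 56 chords.
B has 28 beats and chords last 0.5 each, so 56 chords.
C has 96 beats and chords last 3 each, so 32 chords.
D has 80 beats and chords last 8 each, so 10 chords.
Total: 56 + 56 + 32 + 10 = 154.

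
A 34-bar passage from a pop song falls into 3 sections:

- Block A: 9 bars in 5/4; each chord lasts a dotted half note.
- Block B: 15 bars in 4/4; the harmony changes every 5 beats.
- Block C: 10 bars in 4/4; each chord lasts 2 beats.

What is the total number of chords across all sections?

47 chords

A has 45 beats and chords last 3 each, so 15 chords.
B has 60 beats and chords last 5 each, so 12 chords.
C has 40 beats and chords last 2 each, so 20 chords.
Total: 15 + 12 + 20 = 47.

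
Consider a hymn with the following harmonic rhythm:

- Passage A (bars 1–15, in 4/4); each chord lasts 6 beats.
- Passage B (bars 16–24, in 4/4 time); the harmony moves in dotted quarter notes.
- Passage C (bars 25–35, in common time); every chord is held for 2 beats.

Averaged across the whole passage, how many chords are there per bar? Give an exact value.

1.6 chords per bar

A: 15 bars of 4 beats is 60 beats; at 6 beats each that's 10 chords.
B: 9 bars of 4 beats is 36 beats; at 1.5 beats each that's 24 chords.
C: 11 bars of 4 beats is 44 beats; at 2 beats each that's 22 chords.
Overall: 56 chords over 35 bars → 56/35 = 1.6 chords per bar.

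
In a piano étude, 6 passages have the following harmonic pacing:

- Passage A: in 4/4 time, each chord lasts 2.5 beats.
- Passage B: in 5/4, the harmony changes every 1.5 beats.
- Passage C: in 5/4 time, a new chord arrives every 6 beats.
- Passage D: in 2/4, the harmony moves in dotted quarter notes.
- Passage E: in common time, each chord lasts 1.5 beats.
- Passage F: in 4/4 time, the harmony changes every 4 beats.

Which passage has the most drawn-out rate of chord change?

Passage C

A: 4 beats/bar ÷ 2.5 beats/chord = 1.6 chords/bar.
B: 5 beats/bar ÷ 1.5 beats/chord = 10/3 chords/bar.
C: 5 beats/bar ÷ 6 beats/chord = 5/6 chords/bar.
D: 2 beats/bar ÷ 1.5 beats/chord = 4/3 chords/bar.
E: 4 beats/bar ÷ 1.5 beats/chord = 8/3 chords/bar.
F: 4 beats/bar ÷ 4 beats/chord = 1 chord/bar.
Slowest is C at 5/6 chords/bar.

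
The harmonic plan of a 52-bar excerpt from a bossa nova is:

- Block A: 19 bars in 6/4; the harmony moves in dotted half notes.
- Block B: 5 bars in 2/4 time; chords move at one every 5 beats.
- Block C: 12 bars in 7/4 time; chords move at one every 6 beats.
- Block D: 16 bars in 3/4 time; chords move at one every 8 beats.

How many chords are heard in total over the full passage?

A: 19·6 = 114 beats, 114/3 = 38 chords.
B: 5·2 = 10 beats, 10/5 = 2 chords.
C: 12·7 = 84 beats, 84/6 = 14 chords.
D: 16·3 = 48 beats, 48/8 = 6 chords.
Total: 38 + 2 + 14 + 6 = 60.

60 chords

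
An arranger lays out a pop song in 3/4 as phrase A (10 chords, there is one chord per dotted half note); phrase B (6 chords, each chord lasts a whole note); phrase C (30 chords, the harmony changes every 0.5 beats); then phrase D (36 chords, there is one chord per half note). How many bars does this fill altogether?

A: 10 × 3 = 30 beats = 10 bars.
B: 6 × 4 = 24 beats = 8 bars.
C: 30 × 0.5 = 15 beats = 5 bars.
D: 36 × 2 = 72 beats = 24 bars.
Total: 10 + 8 + 5 + 24 = 47 bars.

47 bars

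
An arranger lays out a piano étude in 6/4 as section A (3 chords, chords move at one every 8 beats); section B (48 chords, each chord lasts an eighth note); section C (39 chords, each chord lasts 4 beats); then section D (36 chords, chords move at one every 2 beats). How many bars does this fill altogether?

A: 3 × 8 = 24 beats = 4 bars.
B: 48 × 0.5 = 24 beats = 4 bars.
C: 39 × 4 = 156 beats = 26 bars.
D: 36 × 2 = 72 beats = 12 bars.
Total: 4 + 4 + 26 + 12 = 46 bars.

46 bars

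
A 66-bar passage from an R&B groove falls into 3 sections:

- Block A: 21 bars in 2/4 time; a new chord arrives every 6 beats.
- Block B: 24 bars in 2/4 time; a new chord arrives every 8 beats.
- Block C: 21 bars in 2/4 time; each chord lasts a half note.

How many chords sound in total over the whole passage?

A: 21 bars × 2 beats = 42 beats; 6 beats/chord → 7 chords.
B: 24 bars × 2 beats = 48 beats; 8 beats/chord → 6 chords.
C: 21 bars × 2 beats = 42 beats; 2 beats/chord → 21 chords.
Total: 7 + 6 + 21 = 34.

34 chords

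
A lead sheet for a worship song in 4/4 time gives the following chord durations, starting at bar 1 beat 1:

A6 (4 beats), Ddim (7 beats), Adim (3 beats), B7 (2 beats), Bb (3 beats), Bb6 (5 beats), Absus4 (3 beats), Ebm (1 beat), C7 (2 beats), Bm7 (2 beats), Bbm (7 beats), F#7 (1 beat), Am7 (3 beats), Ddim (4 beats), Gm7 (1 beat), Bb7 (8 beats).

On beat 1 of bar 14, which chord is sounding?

Beat 1 of bar 14 is beat (14−1)×4 + 1 = 53 overall.
Running totals: A6 ends at 4, Ddim ends at 11, Adim ends at 14, B7 ends at 16, Bb ends at 19, Bb6 ends at 24, Absus4 ends at 27, Ebm ends at 28, C7 ends at 30, Bm7 ends at 32, Bbm ends at 39, F#7 ends at 40, Am7 ends at 43, Ddim ends at 47, Gm7 ends at 48, Bb7 ends at 56.
Beat 53 falls within Bb7.

Bb7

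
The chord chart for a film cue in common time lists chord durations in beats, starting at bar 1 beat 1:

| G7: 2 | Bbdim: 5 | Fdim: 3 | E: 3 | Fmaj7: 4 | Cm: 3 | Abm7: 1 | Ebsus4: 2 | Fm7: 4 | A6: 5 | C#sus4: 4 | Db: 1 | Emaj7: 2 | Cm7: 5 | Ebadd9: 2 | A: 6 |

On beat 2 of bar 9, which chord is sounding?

Beat 2 of bar 9 is beat (9−1)×4 + 2 = 34 overall.
Running totals: G7 ends at 2, Bbdim ends at 7, Fdim ends at 10, E ends at 13, Fmaj7 ends at 17, Cm ends at 20, Abm7 ends at 21, Ebsus4 ends at 23, Fm7 ends at 27, A6 ends at 32, C#sus4 ends at 36.
Beat 34 falls within C#sus4.

C#sus4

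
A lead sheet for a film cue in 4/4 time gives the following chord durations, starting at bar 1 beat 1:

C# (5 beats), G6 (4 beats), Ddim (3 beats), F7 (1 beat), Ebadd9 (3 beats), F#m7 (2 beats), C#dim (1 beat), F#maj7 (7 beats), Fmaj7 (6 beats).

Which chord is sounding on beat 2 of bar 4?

Beat 2 of bar 4 is beat (4−1)×4 + 2 = 14 overall.
Running totals: C# ends at 5, G6 ends at 9, Ddim ends at 12, F7 ends at 13, Ebadd9 ends at 16.
Beat 14 falls within Ebadd9.

Ebadd9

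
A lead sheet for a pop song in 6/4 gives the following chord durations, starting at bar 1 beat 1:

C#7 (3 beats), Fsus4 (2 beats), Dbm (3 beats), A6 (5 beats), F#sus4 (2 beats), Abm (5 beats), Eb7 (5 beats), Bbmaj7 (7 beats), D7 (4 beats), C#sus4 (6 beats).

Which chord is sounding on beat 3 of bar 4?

Eb7

Beat 3 of bar 4 is beat (4−1)×6 + 3 = 21 overall.
Running totals: C#7 ends at 3, Fsus4 ends at 5, Dbm ends at 8, A6 ends at 13, F#sus4 ends at 15, Abm ends at 20, Eb7 ends at 25.
Beat 21 falls within Eb7.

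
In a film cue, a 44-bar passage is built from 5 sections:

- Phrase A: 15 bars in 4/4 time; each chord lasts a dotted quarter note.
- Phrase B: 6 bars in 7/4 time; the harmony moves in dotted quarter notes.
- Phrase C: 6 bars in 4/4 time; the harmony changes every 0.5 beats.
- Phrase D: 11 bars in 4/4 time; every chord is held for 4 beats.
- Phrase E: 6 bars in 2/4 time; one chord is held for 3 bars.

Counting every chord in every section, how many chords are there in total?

A has 60 beats and chords last 1.5 each, so 40 chords.
B has 42 beats and chords last 1.5 each, so 28 chords.
C has 24 beats and chords last 0.5 each, so 48 chords.
D has 44 beats and chords last 4 each, so 11 chords.
E has 12 beats and chords last 6 each, so 2 chords.
Total: 40 + 28 + 48 + 11 + 2 = 129.

129 chords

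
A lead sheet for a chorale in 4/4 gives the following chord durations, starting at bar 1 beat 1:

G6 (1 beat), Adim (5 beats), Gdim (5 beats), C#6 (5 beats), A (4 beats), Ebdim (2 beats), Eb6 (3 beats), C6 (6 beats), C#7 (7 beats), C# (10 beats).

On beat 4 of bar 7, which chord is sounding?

C6

Beat 4 of bar 7 is beat (7−1)×4 + 4 = 28 overall.
Running totals: G6 ends at 1, Adim ends at 6, Gdim ends at 11, C#6 ends at 16, A ends at 20, Ebdim ends at 22, Eb6 ends at 25, C6 ends at 31.
Beat 28 falls within C6.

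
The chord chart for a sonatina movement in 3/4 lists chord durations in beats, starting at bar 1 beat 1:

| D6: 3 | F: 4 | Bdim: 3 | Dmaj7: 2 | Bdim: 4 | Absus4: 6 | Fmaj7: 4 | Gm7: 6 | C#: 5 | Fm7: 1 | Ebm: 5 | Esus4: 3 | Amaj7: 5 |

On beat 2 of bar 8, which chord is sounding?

Fmaj7

Beat 2 of bar 8 is beat (8−1)×3 + 2 = 23 overall.
Running totals: D6 ends at 3, F ends at 7, Bdim ends at 10, Dmaj7 ends at 12, Bdim ends at 16, Absus4 ends at 22, Fmaj7 ends at 26.
Beat 23 falls within Fmaj7.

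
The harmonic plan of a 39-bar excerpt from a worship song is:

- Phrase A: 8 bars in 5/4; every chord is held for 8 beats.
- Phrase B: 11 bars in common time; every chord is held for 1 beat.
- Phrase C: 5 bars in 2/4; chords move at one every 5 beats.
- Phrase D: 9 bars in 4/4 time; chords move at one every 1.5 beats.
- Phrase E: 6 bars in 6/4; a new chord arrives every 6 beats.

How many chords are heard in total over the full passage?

81 chords

A: 8 bars × 5 beats = 40 beats; 8 beats/chord → 5 chords.
B: 11 bars × 4 beats = 44 beats; 1 beat/chord → 44 chords.
C: 5 bars × 2 beats = 10 beats; 5 beats/chord → 2 chords.
D: 9 bars × 4 beats = 36 beats; 1.5 beats/chord → 24 chords.
E: 6 bars × 6 beats = 36 beats; 6 beats/chord → 6 chords.
Total: 5 + 44 + 2 + 24 + 6 = 81.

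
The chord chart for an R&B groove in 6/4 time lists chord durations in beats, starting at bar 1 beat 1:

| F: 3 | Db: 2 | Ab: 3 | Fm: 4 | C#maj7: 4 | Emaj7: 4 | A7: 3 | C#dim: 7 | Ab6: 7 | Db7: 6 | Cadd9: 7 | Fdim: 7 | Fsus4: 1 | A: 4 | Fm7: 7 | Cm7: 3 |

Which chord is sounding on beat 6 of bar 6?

Ab6

Beat 6 of bar 6 is beat (6−1)×6 + 6 = 36 overall.
Running totals: F ends at 3, Db ends at 5, Ab ends at 8, Fm ends at 12, C#maj7 ends at 16, Emaj7 ends at 20, A7 ends at 23, C#dim ends at 30, Ab6 ends at 37.
Beat 36 falls within Ab6.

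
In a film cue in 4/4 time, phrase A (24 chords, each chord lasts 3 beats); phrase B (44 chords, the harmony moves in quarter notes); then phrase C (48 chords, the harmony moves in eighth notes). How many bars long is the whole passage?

A: 24 × 3 = 72 beats = 18 bars.
B: 44 × 1 = 44 beats = 11 bars.
C: 48 × 0.5 = 24 beats = 6 bars.
Total: 18 + 11 + 6 = 35 bars.

35 bars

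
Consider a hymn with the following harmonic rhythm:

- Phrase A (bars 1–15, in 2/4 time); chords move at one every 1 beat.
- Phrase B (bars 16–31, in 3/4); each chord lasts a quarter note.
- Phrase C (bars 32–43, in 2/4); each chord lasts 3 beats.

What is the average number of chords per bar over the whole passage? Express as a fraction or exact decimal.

2 chords per bar

A: 15 bars of 2 beats is 30 beats; at 1 beat each that's 30 chords.
B: 16 bars of 3 beats is 48 beats; at 1 beat each that's 48 chords.
C: 12 bars of 2 beats is 24 beats; at 3 beats each that's 8 chords.
Overall: 86 chords over 43 bars → 86/43 = 2 chords per bar.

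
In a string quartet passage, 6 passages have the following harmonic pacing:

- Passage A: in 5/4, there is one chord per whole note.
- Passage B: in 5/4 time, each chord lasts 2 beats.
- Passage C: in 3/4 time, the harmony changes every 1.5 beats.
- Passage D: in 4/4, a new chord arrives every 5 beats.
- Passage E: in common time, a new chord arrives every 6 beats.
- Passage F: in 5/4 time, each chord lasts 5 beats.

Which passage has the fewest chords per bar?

A: 5 beats/bar ÷ 4 beats/chord = 1.25 chords/bar.
B: 5 beats/bar ÷ 2 beats/chord = 2.5 chords/bar.
C: 3 beats/bar ÷ 1.5 beats/chord = 2 chords/bar.
D: 4 beats/bar ÷ 5 beats/chord = 0.8 chords/bar.
E: 4 beats/bar ÷ 6 beats/chord = 2/3 chords/bar.
F: 5 beats/bar ÷ 5 beats/chord = 1 chord/bar.
Slowest is E at 2/3 chords/bar.

Passage E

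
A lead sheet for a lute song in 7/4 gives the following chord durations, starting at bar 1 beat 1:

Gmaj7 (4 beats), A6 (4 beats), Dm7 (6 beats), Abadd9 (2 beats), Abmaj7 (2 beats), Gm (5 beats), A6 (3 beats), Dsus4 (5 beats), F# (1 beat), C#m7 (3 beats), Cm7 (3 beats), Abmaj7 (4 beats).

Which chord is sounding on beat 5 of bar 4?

A6

Beat 5 of bar 4 is beat (4−1)×7 + 5 = 26 overall.
Running totals: Gmaj7 ends at 4, A6 ends at 8, Dm7 ends at 14, Abadd9 ends at 16, Abmaj7 ends at 18, Gm ends at 23, A6 ends at 26.
Beat 26 falls within A6.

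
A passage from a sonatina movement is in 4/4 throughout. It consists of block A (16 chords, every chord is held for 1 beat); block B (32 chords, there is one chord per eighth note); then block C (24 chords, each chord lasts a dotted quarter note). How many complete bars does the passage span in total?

A: 16 × 1 = 16 beats = 4 bars.
B: 32 × 0.5 = 16 beats = 4 bars.
C: 24 × 1.5 = 36 beats = 9 bars.
Total: 4 + 4 + 9 = 17 bars.

17 bars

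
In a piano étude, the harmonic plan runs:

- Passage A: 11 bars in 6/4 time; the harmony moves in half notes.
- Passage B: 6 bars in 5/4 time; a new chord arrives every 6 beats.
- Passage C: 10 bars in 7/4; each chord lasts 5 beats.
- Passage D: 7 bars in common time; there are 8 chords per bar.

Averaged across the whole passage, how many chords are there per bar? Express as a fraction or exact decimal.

A: 11 bars of 6 beats is 66 beats; at 2 beats each that's 33 chords.
B: 6 bars of 5 beats is 30 beats; at 6 beats each that's 5 chords.
C: 10 bars of 7 beats is 70 beats; at 5 beats each that's 14 chords.
D: 7 bars of 4 beats is 28 beats; at 0.5 beats each that's 56 chords.
Overall: 108 chords over 34 bars → 108/34 = 54/17 chords per bar.

54/17 chords per bar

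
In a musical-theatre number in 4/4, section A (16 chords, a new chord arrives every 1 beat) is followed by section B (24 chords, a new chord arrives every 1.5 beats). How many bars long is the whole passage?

13 bars

A: 16 × 1 = 16 beats = 4 bars.
B: 24 × 1.5 = 36 beats = 9 bars.
Total: 4 + 9 = 13 bars.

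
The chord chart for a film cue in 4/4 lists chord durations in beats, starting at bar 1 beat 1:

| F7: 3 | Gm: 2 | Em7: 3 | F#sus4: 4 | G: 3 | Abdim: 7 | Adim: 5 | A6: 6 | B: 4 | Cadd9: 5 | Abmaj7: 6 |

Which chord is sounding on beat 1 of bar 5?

Beat 1 of bar 5 is beat (5−1)×4 + 1 = 17 overall.
Running totals: F7 ends at 3, Gm ends at 5, Em7 ends at 8, F#sus4 ends at 12, G ends at 15, Abdim ends at 22.
Beat 17 falls within Abdim.

Abdim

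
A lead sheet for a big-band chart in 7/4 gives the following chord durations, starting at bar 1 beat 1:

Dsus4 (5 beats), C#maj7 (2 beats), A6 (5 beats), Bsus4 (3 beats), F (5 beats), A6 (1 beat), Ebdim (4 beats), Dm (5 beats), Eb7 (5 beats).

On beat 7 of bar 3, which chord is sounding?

Beat 7 of bar 3 is beat (3−1)×7 + 7 = 21 overall.
Running totals: Dsus4 ends at 5, C#maj7 ends at 7, A6 ends at 12, Bsus4 ends at 15, F ends at 20, A6 ends at 21.
Beat 21 falls within A6.

A6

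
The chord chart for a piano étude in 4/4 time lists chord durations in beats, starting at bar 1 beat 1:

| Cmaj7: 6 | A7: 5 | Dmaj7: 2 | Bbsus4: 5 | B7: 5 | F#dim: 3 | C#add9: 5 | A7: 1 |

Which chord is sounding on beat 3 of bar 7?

Beat 3 of bar 7 is beat (7−1)×4 + 3 = 27 overall.
Running totals: Cmaj7 ends at 6, A7 ends at 11, Dmaj7 ends at 13, Bbsus4 ends at 18, B7 ends at 23, F#dim ends at 26, C#add9 ends at 31.
Beat 27 falls within C#add9.

C#add9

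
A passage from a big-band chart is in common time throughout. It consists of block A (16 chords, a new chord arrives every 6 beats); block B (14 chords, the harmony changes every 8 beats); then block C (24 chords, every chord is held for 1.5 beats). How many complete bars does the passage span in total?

61 bars

A: 16 × 6 = 96 beats = 24 bars.
B: 14 × 8 = 112 beats = 28 bars.
C: 24 × 1.5 = 36 beats = 9 bars.
Total: 24 + 28 + 9 = 61 bars.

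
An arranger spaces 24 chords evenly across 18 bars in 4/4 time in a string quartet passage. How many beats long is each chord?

18 bars × 4 beats/bar = 72 beats total.
72 beats ÷ 24 chords = 3 beats per chord.
(That is a dotted half note.)

3 beats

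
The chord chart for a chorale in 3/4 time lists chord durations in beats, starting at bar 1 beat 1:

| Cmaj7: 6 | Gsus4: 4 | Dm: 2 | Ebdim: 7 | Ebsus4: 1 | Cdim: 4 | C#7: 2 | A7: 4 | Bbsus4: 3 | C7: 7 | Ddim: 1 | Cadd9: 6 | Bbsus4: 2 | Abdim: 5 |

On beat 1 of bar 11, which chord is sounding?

Bbsus4

Beat 1 of bar 11 is beat (11−1)×3 + 1 = 31 overall.
Running totals: Cmaj7 ends at 6, Gsus4 ends at 10, Dm ends at 12, Ebdim ends at 19, Ebsus4 ends at 20, Cdim ends at 24, C#7 ends at 26, A7 ends at 30, Bbsus4 ends at 33.
Beat 31 falls within Bbsus4.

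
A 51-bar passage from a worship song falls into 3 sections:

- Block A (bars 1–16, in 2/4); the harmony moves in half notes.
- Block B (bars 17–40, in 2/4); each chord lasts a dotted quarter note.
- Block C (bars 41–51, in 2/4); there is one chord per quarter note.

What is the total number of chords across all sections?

70 chords

A: 16·2 = 32 beats, 32/2 = 16 chords.
B: 24·2 = 48 beats, 48/1.5 = 32 chords.
C: 11·2 = 22 beats, 22/1 = 22 chords.
Total: 16 + 32 + 22 = 70.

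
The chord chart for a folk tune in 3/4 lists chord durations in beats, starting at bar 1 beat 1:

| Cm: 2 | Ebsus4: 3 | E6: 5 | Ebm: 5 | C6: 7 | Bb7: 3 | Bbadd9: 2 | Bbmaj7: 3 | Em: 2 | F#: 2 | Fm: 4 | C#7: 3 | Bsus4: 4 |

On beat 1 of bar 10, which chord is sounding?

Bbmaj7

Beat 1 of bar 10 is beat (10−1)×3 + 1 = 28 overall.
Running totals: Cm ends at 2, Ebsus4 ends at 5, E6 ends at 10, Ebm ends at 15, C6 ends at 22, Bb7 ends at 25, Bbadd9 ends at 27, Bbmaj7 ends at 30.
Beat 28 falls within Bbmaj7.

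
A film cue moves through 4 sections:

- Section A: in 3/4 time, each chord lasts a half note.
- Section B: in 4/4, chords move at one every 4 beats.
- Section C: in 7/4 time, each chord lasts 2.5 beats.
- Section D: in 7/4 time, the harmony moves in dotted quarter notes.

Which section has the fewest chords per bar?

Section B

A: 3 beats/bar ÷ 2 beats/chord = 1.5 chords/bar.
B: 4 beats/bar ÷ 4 beats/chord = 1 chord/bar.
C: 7 beats/bar ÷ 2.5 beats/chord = 2.8 chords/bar.
D: 7 beats/bar ÷ 1.5 beats/chord = 14/3 chords/bar.
Slowest is B at 1 chords/bar.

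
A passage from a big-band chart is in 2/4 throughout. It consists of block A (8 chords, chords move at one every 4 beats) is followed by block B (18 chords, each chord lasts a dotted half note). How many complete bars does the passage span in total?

43 bars

A: 8 × 4 = 32 beats = 16 bars.
B: 18 × 3 = 54 beats = 27 bars.
Total: 16 + 27 = 43 bars.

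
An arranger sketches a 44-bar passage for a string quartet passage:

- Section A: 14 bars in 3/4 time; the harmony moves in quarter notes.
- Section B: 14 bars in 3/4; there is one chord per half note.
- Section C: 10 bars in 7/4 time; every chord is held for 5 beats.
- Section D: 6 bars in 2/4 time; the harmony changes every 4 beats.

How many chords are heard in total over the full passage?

80 chords

A has 42 beats and chords last 1 each, so 42 chords.
B has 42 beats and chords last 2 each, so 21 chords.
C has 70 beats and chords last 5 each, so 14 chords.
D has 12 beats and chords last 4 each, so 3 chords.
Total: 42 + 21 + 14 + 3 = 80.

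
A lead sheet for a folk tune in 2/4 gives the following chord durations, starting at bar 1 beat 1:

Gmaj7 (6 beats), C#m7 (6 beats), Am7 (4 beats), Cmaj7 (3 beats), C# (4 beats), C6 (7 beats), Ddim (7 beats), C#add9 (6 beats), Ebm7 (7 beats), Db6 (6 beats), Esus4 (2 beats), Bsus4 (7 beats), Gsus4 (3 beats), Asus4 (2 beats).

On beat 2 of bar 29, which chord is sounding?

Esus4

Beat 2 of bar 29 is beat (29−1)×2 + 2 = 58 overall.
Running totals: Gmaj7 ends at 6, C#m7 ends at 12, Am7 ends at 16, Cmaj7 ends at 19, C# ends at 23, C6 ends at 30, Ddim ends at 37, C#add9 ends at 43, Ebm7 ends at 50, Db6 ends at 56, Esus4 ends at 58.
Beat 58 falls within Esus4.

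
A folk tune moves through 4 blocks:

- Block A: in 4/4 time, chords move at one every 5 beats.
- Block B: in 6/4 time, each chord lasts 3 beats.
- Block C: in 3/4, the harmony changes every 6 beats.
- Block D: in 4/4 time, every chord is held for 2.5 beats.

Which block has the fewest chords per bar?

A: 4/5 = 0.8 chords/bar.
B: 6/3 = 2 chords/bar.
C: 3/6 = 0.5 chords/bar.
D: 4/2.5 = 1.6 chords/bar.
Slowest is C at 0.5 chords/bar.

Block C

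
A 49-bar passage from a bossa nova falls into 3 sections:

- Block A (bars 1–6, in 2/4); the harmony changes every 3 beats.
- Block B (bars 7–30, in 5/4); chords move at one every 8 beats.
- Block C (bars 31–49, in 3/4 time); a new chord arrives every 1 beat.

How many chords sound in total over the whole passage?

A has 12 beats and chords last 3 each, so 4 chords.
B has 120 beats and chords last 8 each, so 15 chords.
C has 57 beats and chords last 1 each, so 57 chords.
Total: 4 + 15 + 57 = 76.

76 chords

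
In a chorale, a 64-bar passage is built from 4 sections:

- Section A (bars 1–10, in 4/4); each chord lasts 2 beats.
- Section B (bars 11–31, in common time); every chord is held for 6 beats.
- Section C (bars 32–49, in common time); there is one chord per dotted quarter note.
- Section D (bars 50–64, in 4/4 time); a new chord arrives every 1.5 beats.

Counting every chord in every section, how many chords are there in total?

A: 10·4 = 40 beats, 40/2 = 20 chords.
B: 21·4 = 84 beats, 84/6 = 14 chords.
C: 18·4 = 72 beats, 72/1.5 = 48 chords.
D: 15·4 = 60 beats, 60/1.5 = 40 chords.
Total: 20 + 14 + 48 + 40 = 122.

122 chords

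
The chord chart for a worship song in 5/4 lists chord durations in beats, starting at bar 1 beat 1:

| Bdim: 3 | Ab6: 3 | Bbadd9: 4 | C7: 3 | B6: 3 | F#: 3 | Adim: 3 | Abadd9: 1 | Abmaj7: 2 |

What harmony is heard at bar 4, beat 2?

Beat 2 of bar 4 is beat (4−1)×5 + 2 = 17 overall.
Running totals: Bdim ends at 3, Ab6 ends at 6, Bbadd9 ends at 10, C7 ends at 13, B6 ends at 16, F# ends at 19.
Beat 17 falls within F#.

F#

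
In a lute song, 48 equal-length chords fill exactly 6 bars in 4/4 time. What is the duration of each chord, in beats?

0.5 beats

6 bars × 4 beats/bar = 24 beats total.
24 beats ÷ 48 chords = 0.5 beats per chord.
(That is an eighth note.)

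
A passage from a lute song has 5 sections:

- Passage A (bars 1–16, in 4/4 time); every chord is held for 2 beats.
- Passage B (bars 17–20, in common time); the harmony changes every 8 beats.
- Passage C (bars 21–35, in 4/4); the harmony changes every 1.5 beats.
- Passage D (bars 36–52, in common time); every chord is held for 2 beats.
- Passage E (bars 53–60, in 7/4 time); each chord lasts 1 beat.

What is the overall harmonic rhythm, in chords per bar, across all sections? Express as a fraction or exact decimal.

A: 16 × 4 = 64 beats ÷ 2 = 32 chords.
B: 4 × 4 = 16 beats ÷ 8 = 2 chords.
C: 15 × 4 = 60 beats ÷ 1.5 = 40 chords.
D: 17 × 4 = 68 beats ÷ 2 = 34 chords.
E: 8 × 7 = 56 beats ÷ 1 = 56 chords.
Overall: 164 chords over 60 bars → 164/60 = 41/15 chords per bar.

41/15 chords per bar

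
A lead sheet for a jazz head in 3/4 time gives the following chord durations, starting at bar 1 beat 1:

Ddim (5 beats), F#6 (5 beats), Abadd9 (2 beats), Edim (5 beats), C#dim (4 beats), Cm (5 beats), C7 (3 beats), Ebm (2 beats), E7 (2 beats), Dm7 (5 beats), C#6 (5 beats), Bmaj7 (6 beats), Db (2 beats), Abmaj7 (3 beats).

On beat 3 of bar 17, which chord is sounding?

Beat 3 of bar 17 is beat (17−1)×3 + 3 = 51 overall.
Running totals: Ddim ends at 5, F#6 ends at 10, Abadd9 ends at 12, Edim ends at 17, C#dim ends at 21, Cm ends at 26, C7 ends at 29, Ebm ends at 31, E7 ends at 33, Dm7 ends at 38, C#6 ends at 43, Bmaj7 ends at 49, Db ends at 51.
Beat 51 falls within Db.

Db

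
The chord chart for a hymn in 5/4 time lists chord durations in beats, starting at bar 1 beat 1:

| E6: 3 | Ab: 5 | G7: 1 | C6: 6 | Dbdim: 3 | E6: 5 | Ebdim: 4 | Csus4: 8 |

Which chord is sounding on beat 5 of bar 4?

Beat 5 of bar 4 is beat (4−1)×5 + 5 = 20 overall.
Running totals: E6 ends at 3, Ab ends at 8, G7 ends at 9, C6 ends at 15, Dbdim ends at 18, E6 ends at 23.
Beat 20 falls within E6.

E6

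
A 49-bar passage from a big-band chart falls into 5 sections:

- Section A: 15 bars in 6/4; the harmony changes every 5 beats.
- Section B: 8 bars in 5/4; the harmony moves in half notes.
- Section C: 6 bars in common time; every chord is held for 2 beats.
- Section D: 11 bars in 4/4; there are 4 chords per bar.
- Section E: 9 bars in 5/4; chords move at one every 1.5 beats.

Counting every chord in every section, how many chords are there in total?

A has 90 beats and chords last 5 each, so 18 chords.
B has 40 beats and chords last 2 each, so 20 chords.
C has 24 beats and chords last 2 each, so 12 chords.
D has 44 beats and chords last 1 each, so 44 chords.
E has 45 beats and chords last 1.5 each, so 30 chords.
Total: 18 + 20 + 12 + 44 + 30 = 124.

124 chords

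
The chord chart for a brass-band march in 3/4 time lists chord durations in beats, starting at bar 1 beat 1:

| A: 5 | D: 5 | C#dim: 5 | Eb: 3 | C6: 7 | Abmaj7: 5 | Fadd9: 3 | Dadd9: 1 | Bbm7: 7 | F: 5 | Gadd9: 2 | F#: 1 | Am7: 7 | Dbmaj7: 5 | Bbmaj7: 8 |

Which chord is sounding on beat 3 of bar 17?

Beat 3 of bar 17 is beat (17−1)×3 + 3 = 51 overall.
Running totals: A ends at 5, D ends at 10, C#dim ends at 15, Eb ends at 18, C6 ends at 25, Abmaj7 ends at 30, Fadd9 ends at 33, Dadd9 ends at 34, Bbm7 ends at 41, F ends at 46, Gadd9 ends at 48, F# ends at 49, Am7 ends at 56.
Beat 51 falls within Am7.

Am7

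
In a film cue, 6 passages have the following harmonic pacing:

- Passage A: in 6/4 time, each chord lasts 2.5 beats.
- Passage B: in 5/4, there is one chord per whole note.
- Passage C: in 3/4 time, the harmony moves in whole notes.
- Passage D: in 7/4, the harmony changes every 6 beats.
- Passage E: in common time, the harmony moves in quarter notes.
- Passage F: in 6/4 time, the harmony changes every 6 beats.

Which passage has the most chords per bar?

Passage E

A: 6 beats/bar ÷ 2.5 beats/chord = 2.4 chords/bar.
B: 5 beats/bar ÷ 4 beats/chord = 1.25 chords/bar.
C: 3 beats/bar ÷ 4 beats/chord = 0.75 chords/bar.
D: 7 beats/bar ÷ 6 beats/chord = 7/6 chords/bar.
E: 4 beats/bar ÷ 1 beat/chord = 4 chords/bar.
F: 6 beats/bar ÷ 6 beats/chord = 1 chord/bar.
Fastest is E at 4 chords/bar.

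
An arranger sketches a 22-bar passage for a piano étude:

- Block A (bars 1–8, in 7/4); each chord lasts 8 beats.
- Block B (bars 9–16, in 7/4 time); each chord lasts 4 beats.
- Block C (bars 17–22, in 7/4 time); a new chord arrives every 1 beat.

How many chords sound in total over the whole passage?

63 chords

A: 8 bars × 7 beats = 56 beats; 8 beats/chord → 7 chords.
B: 8 bars × 7 beats = 56 beats; 4 beats/chord → 14 chords.
C: 6 bars × 7 beats = 42 beats; 1 beat/chord → 42 chords.
Total: 7 + 14 + 42 = 63.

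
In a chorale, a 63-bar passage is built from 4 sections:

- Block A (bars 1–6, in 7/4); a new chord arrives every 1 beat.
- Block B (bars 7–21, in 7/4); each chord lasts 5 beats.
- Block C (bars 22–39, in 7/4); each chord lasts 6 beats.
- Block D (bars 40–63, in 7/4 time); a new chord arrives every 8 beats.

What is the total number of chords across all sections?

105 chords

A: 6 bars × 7 beats = 42 beats; 1 beat/chord → 42 chords.
B: 15 bars × 7 beats = 105 beats; 5 beats/chord → 21 chords.
C: 18 bars × 7 beats = 126 beats; 6 beats/chord → 21 chords.
D: 24 bars × 7 beats = 168 beats; 8 beats/chord → 21 chords.
Total: 42 + 21 + 21 + 21 = 105.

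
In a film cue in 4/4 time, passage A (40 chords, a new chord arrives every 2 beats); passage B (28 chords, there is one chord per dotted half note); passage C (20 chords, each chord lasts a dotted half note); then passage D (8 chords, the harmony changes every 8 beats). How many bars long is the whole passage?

A: 40 × 2 = 80 beats = 20 bars.
B: 28 × 3 = 84 beats = 21 bars.
C: 20 × 3 = 60 beats = 15 bars.
D: 8 × 8 = 64 beats = 16 bars.
Total: 20 + 21 + 15 + 16 = 72 bars.

72 bars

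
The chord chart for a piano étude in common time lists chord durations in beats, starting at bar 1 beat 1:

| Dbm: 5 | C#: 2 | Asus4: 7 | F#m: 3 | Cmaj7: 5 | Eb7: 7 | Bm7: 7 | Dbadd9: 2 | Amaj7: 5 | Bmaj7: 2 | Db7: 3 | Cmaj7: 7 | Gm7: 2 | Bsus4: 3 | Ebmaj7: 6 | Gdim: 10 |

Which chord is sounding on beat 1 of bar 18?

Gdim

Beat 1 of bar 18 is beat (18−1)×4 + 1 = 69 overall.
Running totals: Dbm ends at 5, C# ends at 7, Asus4 ends at 14, F#m ends at 17, Cmaj7 ends at 22, Eb7 ends at 29, Bm7 ends at 36, Dbadd9 ends at 38, Amaj7 ends at 43, Bmaj7 ends at 45, Db7 ends at 48, Cmaj7 ends at 55, Gm7 ends at 57, Bsus4 ends at 60, Ebmaj7 ends at 66, Gdim ends at 76.
Beat 69 falls within Gdim.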